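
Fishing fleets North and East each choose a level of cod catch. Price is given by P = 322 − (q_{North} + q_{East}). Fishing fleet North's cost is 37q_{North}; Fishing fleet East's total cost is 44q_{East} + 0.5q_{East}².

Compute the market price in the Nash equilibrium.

152.4

Fishing fleet North's profit: π = q_{North}(322 − (q_{North} + q_{East})) − 37q_{North}.
∂π/∂q_{North} = 285 − 2q_{North} − q_{East} = 0, so q_{North} = 142.5 − 0.5q_{East}.
For East: ∂π/∂q_{East} = 278 − 3q_{East} − q_{North} = 0 ⇒ q_{East} = 278/3 − (1/3)q_{North}.
Substituting the second reaction function into the first: q_{North} = 142.5 − 0.5(278/3 − (1/3)q_{North}), which gives (5/6)q_{North} = 577/6 ⇒ q_{North} = 115.4.
Then q_{East} = 278/3 − (1/3)·115.4 = 54.2.
Equilibrium price: P = 322 − 169.6 = 152.4.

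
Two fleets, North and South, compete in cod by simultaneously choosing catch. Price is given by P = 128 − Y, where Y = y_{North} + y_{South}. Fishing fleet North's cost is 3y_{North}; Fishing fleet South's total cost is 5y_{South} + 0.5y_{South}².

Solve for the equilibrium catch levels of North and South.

Fishing fleet North's profit: π = y_{North}(128 − (y_{North} + y_{South})) − 3y_{North}.
∂π/∂y_{North} = 125 − 2y_{North} − y_{South} = 0, so y_{North} = 62.5 − 0.5y_{South}.
For South: ∂π/∂y_{South} = 123 − 3y_{South} − y_{North} = 0 ⇒ y_{South} = 41 − (1/3)y_{North}.
Solving the two reaction functions simultaneously: (1 − (−0.5)(−1/3))y_{North} = 62.5 − 0.5·41, so (5/6)y_{North} = 42 and y_{North} = 50.4.
Then y_{South} = 41 − (1/3)·50.4 = 24.2.

50.4, 24.2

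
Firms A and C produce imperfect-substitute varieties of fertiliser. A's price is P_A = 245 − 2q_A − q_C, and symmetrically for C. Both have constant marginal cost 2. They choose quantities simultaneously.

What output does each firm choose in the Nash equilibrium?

48.6

Firm A's profit: π = q_A(245 − 2q_A − q_C) − 2q_A.
∂π/∂q_A = 243 − 4q_A − q_C = 0 ⇒ q_A = 60.75 − 0.25q_C.
The game is symmetric, so in equilibrium q_C = q_A: the reaction function gives 1.25q_A = 60.75, hence q_A = 48.6.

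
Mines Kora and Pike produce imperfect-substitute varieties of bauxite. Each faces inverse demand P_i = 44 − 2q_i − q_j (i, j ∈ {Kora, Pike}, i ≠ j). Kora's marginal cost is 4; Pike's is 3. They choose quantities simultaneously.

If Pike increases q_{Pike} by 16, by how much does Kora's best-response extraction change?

Mine Kora's profit: π = q_{Kora}(44 − 2q_{Kora} − q_{Pike}) − 4q_{Kora}.
∂π/∂q_{Kora} = 40 − 4q_{Kora} − q_{Pike} = 0 ⇒ q_{Kora} = 10 − 0.25q_{Pike}.
The reaction-function slope is −0.25, so a 16-unit rise in q_{Pike} moves q_{Kora} by −0.25 × 16 = −4. Kora's best response falls — the actions are strategic substitutes.

-4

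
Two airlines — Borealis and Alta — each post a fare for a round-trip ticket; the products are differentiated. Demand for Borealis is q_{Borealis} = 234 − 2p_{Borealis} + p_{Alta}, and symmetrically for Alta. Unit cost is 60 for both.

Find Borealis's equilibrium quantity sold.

Borealis's profit: π = (p_{Borealis} − 60)(234 − 2p_{Borealis} + p_{Alta}).
∂π/∂p_{Borealis} = 354 − 4p_{Borealis} + p_{Alta} = 0 ⇒ p_{Borealis} = 88.5 + 0.25p_{Alta}.
By symmetry p_{Alta} = p_{Borealis}; substituting into the reaction function, 0.75p_{Borealis} = 88.5 and p_{Borealis} = 118.
q_{Borealis} = 234 − 2·118 + 118 = 116.

116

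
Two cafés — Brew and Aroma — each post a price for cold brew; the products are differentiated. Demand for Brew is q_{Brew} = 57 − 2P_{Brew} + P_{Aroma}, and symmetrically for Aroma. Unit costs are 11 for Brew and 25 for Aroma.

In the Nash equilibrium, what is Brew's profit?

Brew's profit: π = (P_{Brew} − 11)(57 − 2P_{Brew} + P_{Aroma}).
∂π/∂P_{Brew} = 79 − 4P_{Brew} + P_{Aroma} = 0 ⇒ P_{Brew} = 19.75 + 0.25P_{Aroma}.
Similarly P_{Aroma} = 26.75 + 0.25P_{Brew}.
Plugging P_{Aroma} into Brew's best response: P_{Brew} = 19.75 + 0.25(26.75 + 0.25P_{Brew}) ⇒ 0.9375P_{Brew} = 26.4375, so P_{Brew} = 28.2.
Then P_{Aroma} = 26.75 + 0.25·28.2 = 33.8.
q_{Brew} = 57 − 2·28.2 + 33.8 = 34.4.
Profit = (28.2 − 11)·34.4 = 591.68.

591.68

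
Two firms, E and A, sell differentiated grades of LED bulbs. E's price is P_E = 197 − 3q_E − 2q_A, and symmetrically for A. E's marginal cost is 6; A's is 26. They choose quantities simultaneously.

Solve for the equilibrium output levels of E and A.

25.125, 20.125

Firm E's profit: π = q_E(197 − 3q_E − 2q_A) − 6q_E.
∂π/∂q_E = 191 − 6q_E − 2q_A = 0 ⇒ q_E = 191/6 − (1/3)q_A.
Similarly q_A = 28.5 − (1/3)q_E.
Substituting the second reaction function into the first: q_E = 191/6 − (1/3)(28.5 − (1/3)q_E), which gives (8/9)q_E = 67/3 ⇒ q_E = 25.125.
Then q_A = 28.5 − (1/3)·25.125 = 20.125.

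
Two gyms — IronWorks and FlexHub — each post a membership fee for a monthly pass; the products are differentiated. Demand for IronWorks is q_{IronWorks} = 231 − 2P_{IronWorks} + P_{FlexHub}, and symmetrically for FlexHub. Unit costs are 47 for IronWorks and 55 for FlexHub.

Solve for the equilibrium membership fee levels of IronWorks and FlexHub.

IronWorks's profit: π = (P_{IronWorks} − 47)(231 − 2P_{IronWorks} + P_{FlexHub}).
∂π/∂P_{IronWorks} = 325 − 4P_{IronWorks} + P_{FlexHub} = 0 ⇒ P_{IronWorks} = 81.25 + 0.25P_{FlexHub}.
Similarly P_{FlexHub} = 85.25 + 0.25P_{IronWorks}.
Solving the two reaction functions simultaneously: (1 − (0.25)(0.25))P_{IronWorks} = 81.25 + 0.25·85.25, so 0.9375P_{IronWorks} = 102.5625 and P_{IronWorks} = 109.4.
Then P_{FlexHub} = 85.25 + 0.25·109.4 = 112.6.

109.4, 112.6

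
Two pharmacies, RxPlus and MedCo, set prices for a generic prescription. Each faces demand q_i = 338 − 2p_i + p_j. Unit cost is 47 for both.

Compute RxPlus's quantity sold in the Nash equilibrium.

RxPlus's profit: π = (p_{RxPlus} − 47)(338 − 2p_{RxPlus} + p_{MedCo}).
∂π/∂p_{RxPlus} = 432 − 4p_{RxPlus} + p_{MedCo} = 0 ⇒ p_{RxPlus} = 108 + 0.25p_{MedCo}.
Setting p_{RxPlus} = p_{MedCo} in the reaction function: p_{RxPlus} = 108 + 0.25p_{RxPlus}, so p_{RxPlus} = 108 / 0.75 = 144.
q_{RxPlus} = 338 − 2·144 + 144 = 194.

194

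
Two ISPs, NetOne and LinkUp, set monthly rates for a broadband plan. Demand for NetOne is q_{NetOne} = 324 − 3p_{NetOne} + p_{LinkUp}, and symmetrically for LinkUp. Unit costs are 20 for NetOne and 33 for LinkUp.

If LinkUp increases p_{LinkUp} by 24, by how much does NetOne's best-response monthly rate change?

4

NetOne's profit: π = (p_{NetOne} − 20)(324 − 3p_{NetOne} + p_{LinkUp}).
∂π/∂p_{NetOne} = 384 − 6p_{NetOne} + p_{LinkUp} = 0 ⇒ p_{NetOne} = 64 + (1/6)p_{LinkUp}.
The reaction-function slope is 1/6, so a 24-unit rise in p_{LinkUp} moves p_{NetOne} by 1/6 × 24 = 4. NetOne's best response rises — the actions are strategic complements.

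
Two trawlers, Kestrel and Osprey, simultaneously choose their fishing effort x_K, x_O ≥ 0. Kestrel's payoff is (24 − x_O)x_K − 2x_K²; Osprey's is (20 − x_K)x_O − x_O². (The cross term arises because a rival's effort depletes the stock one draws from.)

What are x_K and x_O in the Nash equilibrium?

4, 8

Expanding Kestrel's payoff: 24x_K − x_Ox_K − 2x_K².
∂π/∂x_K = 24 − x_O − 4x_K = 0, so x_K = 6 − 0.25x_O.
Likewise for Osprey: x_O = 10 − 0.5x_K.
Solving the two reaction functions simultaneously: (1 − (−0.25)(−0.5))x_K = 6 − 0.25·10, so 0.875x_K = 3.5 and x_K = 4.
Then x_O = 10 − 0.5·4 = 8.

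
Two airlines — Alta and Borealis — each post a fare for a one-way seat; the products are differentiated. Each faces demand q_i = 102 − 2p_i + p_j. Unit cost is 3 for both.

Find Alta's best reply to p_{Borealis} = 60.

Alta's profit: π = (p_{Alta} − 3)(102 − 2p_{Alta} + p_{Borealis}).
∂π/∂p_{Alta} = 108 − 4p_{Alta} + p_{Borealis} = 0 ⇒ p_{Alta} = 27 + 0.25p_{Borealis}.
At p_{Borealis} = 60: p_{Alta} = 27 + 0.25·60 = 42.

42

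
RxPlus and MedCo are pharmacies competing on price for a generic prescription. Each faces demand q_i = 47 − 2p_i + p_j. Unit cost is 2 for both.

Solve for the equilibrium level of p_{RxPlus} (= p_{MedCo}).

17

RxPlus's profit: π = (p_{RxPlus} − 2)(47 − 2p_{RxPlus} + p_{MedCo}).
∂π/∂p_{RxPlus} = 51 − 4p_{RxPlus} + p_{MedCo} = 0 ⇒ p_{RxPlus} = 12.75 + 0.25p_{MedCo}.
By symmetry p_{MedCo} = p_{RxPlus}; substituting into the reaction function, 0.75p_{RxPlus} = 12.75 and p_{RxPlus} = 17.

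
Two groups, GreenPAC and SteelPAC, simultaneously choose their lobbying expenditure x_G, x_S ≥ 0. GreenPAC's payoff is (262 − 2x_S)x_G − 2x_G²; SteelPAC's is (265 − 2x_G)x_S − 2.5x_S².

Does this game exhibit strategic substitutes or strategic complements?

strategic substitutes

Expanding GreenPAC's payoff: 262x_G − 2x_Sx_G − 2x_G².
∂π/∂x_G = 262 − 2x_S − 4x_G = 0, so x_G = 65.5 − 0.5x_S.
The best-response slope dx_G/dx_S = −0.5 < 0: the reaction function is downward-sloping, so the choices are strategic substitutes.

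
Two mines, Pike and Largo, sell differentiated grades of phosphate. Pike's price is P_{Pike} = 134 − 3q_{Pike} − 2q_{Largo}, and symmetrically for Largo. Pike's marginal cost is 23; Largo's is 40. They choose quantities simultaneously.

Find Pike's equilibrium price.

67.8125

Mine Pike's profit: π = q_{Pike}(134 − 3q_{Pike} − 2q_{Largo}) − 23q_{Pike}.
∂π/∂q_{Pike} = 111 − 6q_{Pike} − 2q_{Largo} = 0 ⇒ q_{Pike} = 18.5 − (1/3)q_{Largo}.
Similarly q_{Largo} = 47/3 − (1/3)q_{Pike}.
Substituting the second reaction function into the first: q_{Pike} = 18.5 − (1/3)(47/3 − (1/3)q_{Pike}), which gives (8/9)q_{Pike} = 239/18 ⇒ q_{Pike} = 14.9375.
Then q_{Largo} = 47/3 − (1/3)·14.9375 = 10.6875.
P_{Pike} = 134 − 3·14.9375 − 2·10.6875 = 67.8125.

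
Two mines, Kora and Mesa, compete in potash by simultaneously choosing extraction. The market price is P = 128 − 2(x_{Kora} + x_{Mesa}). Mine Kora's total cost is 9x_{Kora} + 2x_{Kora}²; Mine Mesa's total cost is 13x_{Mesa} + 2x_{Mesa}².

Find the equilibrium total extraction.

23.4

Mine Kora's profit: π = x_{Kora}(128 − 2(x_{Kora} + x_{Mesa})) − 9x_{Kora} − 2x_{Kora}².
∂π/∂x_{Kora} = 119 − 8x_{Kora} − 2x_{Mesa} = 0, so x_{Kora} = 14.875 − 0.25x_{Mesa}.
By the same steps for Mesa: x_{Mesa} = 14.375 − 0.25x_{Kora}.
Plugging x_{Mesa} into Kora's best response: x_{Kora} = 14.875 − 0.25(14.375 − 0.25x_{Kora}) ⇒ 0.9375x_{Kora} = 361/32, so x_{Kora} = 361/30.
Then x_{Mesa} = 14.375 − 0.25·(361/30) = 341/30.
Total extraction: 361/30 + 341/30 = 23.4.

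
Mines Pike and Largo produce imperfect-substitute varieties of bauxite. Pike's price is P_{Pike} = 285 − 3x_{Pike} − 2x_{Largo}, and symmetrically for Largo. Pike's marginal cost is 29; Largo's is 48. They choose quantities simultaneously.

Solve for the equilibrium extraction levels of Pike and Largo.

Mine Pike's profit: π = x_{Pike}(285 − 3x_{Pike} − 2x_{Largo}) − 29x_{Pike}.
∂π/∂x_{Pike} = 256 − 6x_{Pike} − 2x_{Largo} = 0 ⇒ x_{Pike} = 128/3 − (1/3)x_{Largo}.
Similarly x_{Largo} = 39.5 − (1/3)x_{Pike}.
Solving the two reaction functions simultaneously: (1 − (−1/3)(−1/3))x_{Pike} = 128/3 − (1/3)·39.5, so (8/9)x_{Pike} = 29.5 and x_{Pike} = 33.1875.
Then x_{Largo} = 39.5 − (1/3)·33.1875 = 28.4375.

33.1875, 28.4375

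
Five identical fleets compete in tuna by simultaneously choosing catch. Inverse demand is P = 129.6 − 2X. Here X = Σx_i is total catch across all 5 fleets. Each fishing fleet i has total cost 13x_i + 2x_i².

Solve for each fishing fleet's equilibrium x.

7.2875

A representative fishing fleet's profit is π_i = x_i(129.6 − 2X) − 13x_i − 2x_i², with X = x_i + Σ_{j≠i} x_j.
First-order condition: 116.6 − 8x_i − 2Σ_{j≠i} x_j = 0.
Imposing symmetry (x_j = x for all j) turns Σ_{j≠i} x_j into 4x, so 116.6 = 16x and x = 7.2875.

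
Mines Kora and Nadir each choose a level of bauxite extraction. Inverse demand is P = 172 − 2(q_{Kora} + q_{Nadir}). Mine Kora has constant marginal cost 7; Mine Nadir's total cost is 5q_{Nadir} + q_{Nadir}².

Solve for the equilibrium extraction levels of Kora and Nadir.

Mine Kora's profit: π = q_{Kora}(172 − 2(q_{Kora} + q_{Nadir})) − 7q_{Kora}.
∂π/∂q_{Kora} = 165 − 4q_{Kora} − 2q_{Nadir} = 0, so q_{Kora} = 41.25 − 0.5q_{Nadir}.
For Nadir: ∂π/∂q_{Nadir} = 167 − 6q_{Nadir} − 2q_{Kora} = 0 ⇒ q_{Nadir} = 167/6 − (1/3)q_{Kora}.
Substituting the second reaction function into the first: q_{Kora} = 41.25 − 0.5(167/6 − (1/3)q_{Kora}), which gives (5/6)q_{Kora} = 82/3 ⇒ q_{Kora} = 32.8.
Then q_{Nadir} = 167/6 − (1/3)·32.8 = 16.9.

32.8, 16.9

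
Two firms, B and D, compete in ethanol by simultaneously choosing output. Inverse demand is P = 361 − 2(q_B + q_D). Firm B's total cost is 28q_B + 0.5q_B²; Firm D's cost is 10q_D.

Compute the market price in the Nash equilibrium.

Firm B's profit: π = q_B(361 − 2(q_B + q_D)) − 28q_B − 0.5q_B².
∂π/∂q_B = 333 − 5q_B − 2q_D = 0, so q_B = 66.6 − 0.4q_D.
For D: ∂π/∂q_D = 351 − 4q_D − 2q_B = 0 ⇒ q_D = 87.75 − 0.5q_B.
Plugging q_D into B's best response: q_B = 66.6 − 0.4(87.75 − 0.5q_B) ⇒ 0.8q_B = 31.5, so q_B = 39.375.
Then q_D = 87.75 − 0.5·39.375 = 68.0625.
Equilibrium price: P = 361 − 2·107.4375 = 146.125.

146.125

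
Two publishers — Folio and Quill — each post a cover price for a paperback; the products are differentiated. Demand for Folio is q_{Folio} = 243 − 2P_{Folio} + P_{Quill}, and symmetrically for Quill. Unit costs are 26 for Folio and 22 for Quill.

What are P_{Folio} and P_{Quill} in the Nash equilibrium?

97.8, 96.2

Folio's profit: π = (P_{Folio} − 26)(243 − 2P_{Folio} + P_{Quill}).
∂π/∂P_{Folio} = 295 − 4P_{Folio} + P_{Quill} = 0 ⇒ P_{Folio} = 73.75 + 0.25P_{Quill}.
Similarly P_{Quill} = 71.75 + 0.25P_{Folio}.
Solving the two reaction functions simultaneously: (1 − (0.25)(0.25))P_{Folio} = 73.75 + 0.25·71.75, so 0.9375P_{Folio} = 91.6875 and P_{Folio} = 97.8.
Then P_{Quill} = 71.75 + 0.25·97.8 = 96.2.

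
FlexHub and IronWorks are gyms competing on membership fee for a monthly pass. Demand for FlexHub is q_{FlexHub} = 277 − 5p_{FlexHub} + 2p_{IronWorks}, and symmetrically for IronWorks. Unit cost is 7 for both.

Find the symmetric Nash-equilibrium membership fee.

39

FlexHub's profit: π = (p_{FlexHub} − 7)(277 − 5p_{FlexHub} + 2p_{IronWorks}).
∂π/∂p_{FlexHub} = 312 − 10p_{FlexHub} + 2p_{IronWorks} = 0 ⇒ p_{FlexHub} = 31.2 + 0.2p_{IronWorks}.
Setting p_{FlexHub} = p_{IronWorks} in the reaction function: p_{FlexHub} = 31.2 + 0.2p_{FlexHub}, so p_{FlexHub} = 31.2 / 0.8 = 39.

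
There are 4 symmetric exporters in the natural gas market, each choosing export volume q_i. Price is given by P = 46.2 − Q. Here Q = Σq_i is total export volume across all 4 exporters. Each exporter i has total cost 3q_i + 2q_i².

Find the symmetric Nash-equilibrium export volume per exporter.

A representative exporter's profit is π_i = q_i(46.2 − Q) − 3q_i − 2q_i², with Q = q_i + Σ_{j≠i} q_j.
First-order condition: 43.2 − 6q_i − Σ_{j≠i} q_j = 0.
In a symmetric equilibrium every exporter chooses the same q, so Σ_{j≠i} q_j = 3q. The condition becomes 43.2 − 9q = 0, giving q = 43.2/9 = 4.8.

4.8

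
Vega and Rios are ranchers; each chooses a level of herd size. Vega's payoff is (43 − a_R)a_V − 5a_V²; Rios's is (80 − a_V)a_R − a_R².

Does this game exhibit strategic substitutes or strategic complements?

strategic substitutes

Expanding Vega's payoff: 43a_V − a_Ra_V − 5a_V².
∂π/∂a_V = 43 − a_R − 10a_V = 0, so a_V = 4.3 − 0.1a_R.
The best-response slope da_V/da_R = −0.1 < 0: the reaction function is downward-sloping, so the choices are strategic substitutes.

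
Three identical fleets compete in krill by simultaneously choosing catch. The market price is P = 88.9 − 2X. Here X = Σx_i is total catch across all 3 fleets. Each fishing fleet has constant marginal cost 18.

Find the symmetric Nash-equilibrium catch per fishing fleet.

8.8625

A representative fishing fleet's profit is π_i = x_i(88.9 − 2X) − 18x_i, with X = x_i + Σ_{j≠i} x_j.
First-order condition: 70.9 − 4x_i − 2Σ_{j≠i} x_j = 0.
In a symmetric equilibrium every fishing fleet chooses the same x, so Σ_{j≠i} x_j = 2x. The condition becomes 70.9 − 8x = 0, giving x = 70.9/8 = 8.8625.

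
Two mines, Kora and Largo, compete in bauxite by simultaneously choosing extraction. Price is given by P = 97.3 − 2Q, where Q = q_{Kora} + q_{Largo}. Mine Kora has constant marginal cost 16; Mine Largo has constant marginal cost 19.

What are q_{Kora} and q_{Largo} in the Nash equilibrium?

14.05, 12.55

Mine Kora's profit: π = q_{Kora}(97.3 − 2(q_{Kora} + q_{Largo})) − 16q_{Kora}.
∂π/∂q_{Kora} = 81.3 − 4q_{Kora} − 2q_{Largo} = 0, so q_{Kora} = 20.325 − 0.5q_{Largo}.
By the same steps for Largo: q_{Largo} = 19.575 − 0.5q_{Kora}.
Substituting the second reaction function into the first: q_{Kora} = 20.325 − 0.5(19.575 − 0.5q_{Kora}), which gives 0.75q_{Kora} = 10.5375 ⇒ q_{Kora} = 14.05.
Then q_{Largo} = 19.575 − 0.5·14.05 = 12.55.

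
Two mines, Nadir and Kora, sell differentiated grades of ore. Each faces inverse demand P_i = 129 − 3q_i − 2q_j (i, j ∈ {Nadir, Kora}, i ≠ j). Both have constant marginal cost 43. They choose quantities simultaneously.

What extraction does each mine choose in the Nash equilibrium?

10.75

Mine Nadir's profit: π = q_{Nadir}(129 − 3q_{Nadir} − 2q_{Kora}) − 43q_{Nadir}.
∂π/∂q_{Nadir} = 86 − 6q_{Nadir} − 2q_{Kora} = 0 ⇒ q_{Nadir} = 43/3 − (1/3)q_{Kora}.
The game is symmetric, so in equilibrium q_{Kora} = q_{Nadir}: the reaction function gives (4/3)q_{Nadir} = 43/3, hence q_{Nadir} = 10.75.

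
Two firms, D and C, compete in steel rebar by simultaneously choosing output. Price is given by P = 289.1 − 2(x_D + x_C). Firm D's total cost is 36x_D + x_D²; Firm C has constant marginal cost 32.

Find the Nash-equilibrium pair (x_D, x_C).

Firm D's profit: π = x_D(289.1 − 2(x_D + x_C)) − 36x_D − x_D².
∂π/∂x_D = 253.1 − 6x_D − 2x_C = 0, so x_D = 2531/60 − (1/3)x_C.
For C: ∂π/∂x_C = 257.1 − 4x_C − 2x_D = 0 ⇒ x_C = 64.275 − 0.5x_D.
Solving the two reaction functions simultaneously: (1 − (−1/3)(−0.5))x_D = 2531/60 − (1/3)·64.275, so (5/6)x_D = 2491/120 and x_D = 24.91.
Then x_C = 64.275 − 0.5·24.91 = 51.82.

24.91, 51.82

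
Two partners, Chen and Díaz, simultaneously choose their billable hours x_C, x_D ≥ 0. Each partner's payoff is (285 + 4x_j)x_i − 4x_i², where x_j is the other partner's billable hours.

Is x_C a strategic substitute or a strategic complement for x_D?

strategic complements

Chen's payoff is (285 + 4x_D)x_C − 4x_C².
∂π/∂x_C = 285 + 4x_D − 8x_C = 0, so x_C = 35.625 + 0.5x_D.
The best-response slope dx_C/dx_D = 0.5 > 0: the reaction function is upward-sloping, so the choices are strategic complements.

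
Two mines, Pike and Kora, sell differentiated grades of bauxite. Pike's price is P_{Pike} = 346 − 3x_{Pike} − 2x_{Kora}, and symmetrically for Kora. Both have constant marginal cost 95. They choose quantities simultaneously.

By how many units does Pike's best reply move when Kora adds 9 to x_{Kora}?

Mine Pike's profit: π = x_{Pike}(346 − 3x_{Pike} − 2x_{Kora}) − 95x_{Pike}.
∂π/∂x_{Pike} = 251 − 6x_{Pike} − 2x_{Kora} = 0 ⇒ x_{Pike} = 251/6 − (1/3)x_{Kora}.
The reaction-function slope is −1/3, so a 9-unit rise in x_{Kora} moves x_{Pike} by −1/3 × 9 = −3. Pike's best response falls — the actions are strategic substitutes.

-3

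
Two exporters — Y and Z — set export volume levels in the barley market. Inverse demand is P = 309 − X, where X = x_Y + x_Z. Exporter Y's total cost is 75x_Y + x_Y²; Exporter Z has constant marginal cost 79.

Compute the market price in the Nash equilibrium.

177

Exporter Y's profit: π = x_Y(309 − (x_Y + x_Z)) − 75x_Y − x_Y².
∂π/∂x_Y = 234 − 4x_Y − x_Z = 0, so x_Y = 58.5 − 0.25x_Z.
For Z: ∂π/∂x_Z = 230 − 2x_Z − x_Y = 0 ⇒ x_Z = 115 − 0.5x_Y.
Solving the two reaction functions simultaneously: (1 − (−0.25)(−0.5))x_Y = 58.5 − 0.25·115, so 0.875x_Y = 29.75 and x_Y = 34.
Then x_Z = 115 − 0.5·34 = 98.
Equilibrium price: P = 309 − 132 = 177.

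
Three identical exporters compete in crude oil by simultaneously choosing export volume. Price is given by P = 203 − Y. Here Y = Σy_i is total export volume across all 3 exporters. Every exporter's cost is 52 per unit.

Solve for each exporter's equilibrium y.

A representative exporter's profit is π_i = y_i(203 − Y) − 52y_i, with Y = y_i + Σ_{j≠i} y_j.
First-order condition: 151 − 2y_i − Σ_{j≠i} y_j = 0.
Imposing symmetry (y_j = y for all j) turns Σ_{j≠i} y_j into 2y, so 151 = 4y and y = 37.75.

37.75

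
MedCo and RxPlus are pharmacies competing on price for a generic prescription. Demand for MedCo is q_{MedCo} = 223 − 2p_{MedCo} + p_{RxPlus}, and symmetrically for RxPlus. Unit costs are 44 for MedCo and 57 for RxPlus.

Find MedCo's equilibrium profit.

7539.92

MedCo's profit: π = (p_{MedCo} − 44)(223 − 2p_{MedCo} + p_{RxPlus}).
∂π/∂p_{MedCo} = 311 − 4p_{MedCo} + p_{RxPlus} = 0 ⇒ p_{MedCo} = 77.75 + 0.25p_{RxPlus}.
Similarly p_{RxPlus} = 84.25 + 0.25p_{MedCo}.
Solving the two reaction functions simultaneously: (1 − (0.25)(0.25))p_{MedCo} = 77.75 + 0.25·84.25, so 0.9375p_{MedCo} = 98.8125 and p_{MedCo} = 105.4.
Then p_{RxPlus} = 84.25 + 0.25·105.4 = 110.6.
q_{MedCo} = 223 − 2·105.4 + 110.6 = 122.8.
Profit = (105.4 − 44)·122.8 = 7539.92.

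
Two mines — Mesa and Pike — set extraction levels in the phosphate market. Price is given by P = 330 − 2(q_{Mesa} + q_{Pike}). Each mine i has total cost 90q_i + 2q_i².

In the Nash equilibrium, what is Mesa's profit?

Mine Mesa's profit: π = q_{Mesa}(330 − 2(q_{Mesa} + q_{Pike})) − 90q_{Mesa} − 2q_{Mesa}².
∂π/∂q_{Mesa} = 240 − 8q_{Mesa} − 2q_{Pike} = 0, so q_{Mesa} = 30 − 0.25q_{Pike}.
The game is symmetric, so in equilibrium q_{Pike} = q_{Mesa}: the reaction function gives 1.25q_{Mesa} = 30, hence q_{Mesa} = 24.
Price P = 330 − 2·48 = 234.
Mesa's profit: (234 − 90)·24 − 2(24)² = 2304.

2304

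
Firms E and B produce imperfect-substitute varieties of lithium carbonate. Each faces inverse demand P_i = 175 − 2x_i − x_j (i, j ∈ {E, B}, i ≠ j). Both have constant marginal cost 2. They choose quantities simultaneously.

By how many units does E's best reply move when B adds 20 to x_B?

-5

Firm E's profit: π = x_E(175 − 2x_E − x_B) − 2x_E.
∂π/∂x_E = 173 − 4x_E − x_B = 0 ⇒ x_E = 43.25 − 0.25x_B.
The reaction-function slope is −0.25, so a 20-unit rise in x_B moves x_E by −0.25 × 20 = −5. E's best response falls — the actions are strategic substitutes.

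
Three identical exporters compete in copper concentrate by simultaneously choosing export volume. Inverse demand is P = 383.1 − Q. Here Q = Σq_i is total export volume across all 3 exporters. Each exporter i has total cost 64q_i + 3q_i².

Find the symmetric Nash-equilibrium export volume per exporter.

31.91

A representative exporter's profit is π_i = q_i(383.1 − Q) − 64q_i − 3q_i², with Q = q_i + Σ_{j≠i} q_j.
First-order condition: 319.1 − 8q_i − Σ_{j≠i} q_j = 0.
Imposing symmetry (q_j = q for all j) turns Σ_{j≠i} q_j into 2q, so 319.1 = 10q and q = 31.91.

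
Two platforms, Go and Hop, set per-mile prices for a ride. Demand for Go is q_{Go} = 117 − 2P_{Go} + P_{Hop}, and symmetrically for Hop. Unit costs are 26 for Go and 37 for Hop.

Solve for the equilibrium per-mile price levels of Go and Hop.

57.8, 62.2

Go's profit: π = (P_{Go} − 26)(117 − 2P_{Go} + P_{Hop}).
∂π/∂P_{Go} = 169 − 4P_{Go} + P_{Hop} = 0 ⇒ P_{Go} = 42.25 + 0.25P_{Hop}.
Similarly P_{Hop} = 47.75 + 0.25P_{Go}.
Solving the two reaction functions simultaneously: (1 − (0.25)(0.25))P_{Go} = 42.25 + 0.25·47.75, so 0.9375P_{Go} = 54.1875 and P_{Go} = 57.8.
Then P_{Hop} = 47.75 + 0.25·57.8 = 62.2.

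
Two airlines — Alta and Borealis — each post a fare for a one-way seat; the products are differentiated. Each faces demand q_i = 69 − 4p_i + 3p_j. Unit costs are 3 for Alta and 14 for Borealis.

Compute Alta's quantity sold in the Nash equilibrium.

Alta's profit: π = (p_{Alta} − 3)(69 − 4p_{Alta} + 3p_{Borealis}).
∂π/∂p_{Alta} = 81 − 8p_{Alta} + 3p_{Borealis} = 0 ⇒ p_{Alta} = 10.125 + 0.375p_{Borealis}.
Similarly p_{Borealis} = 15.625 + 0.375p_{Alta}.
Substituting the second reaction function into the first: p_{Alta} = 10.125 + 0.375(15.625 + 0.375p_{Alta}), which gives (55/64)p_{Alta} = 1023/64 ⇒ p_{Alta} = 18.6.
Then p_{Borealis} = 15.625 + 0.375·18.6 = 22.6.
q_{Alta} = 69 − 4·18.6 + 3·22.6 = 62.4.

62.4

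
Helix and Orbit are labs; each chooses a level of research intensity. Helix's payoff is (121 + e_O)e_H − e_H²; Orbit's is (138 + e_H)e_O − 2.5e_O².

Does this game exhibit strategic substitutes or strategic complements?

Expanding Helix's payoff: 121e_H + e_Oe_H − e_H².
∂π/∂e_H = 121 + e_O − 2e_H = 0, so e_H = 60.5 + 0.5e_O.
The best-response slope de_H/de_O = 0.5 > 0: the reaction function is upward-sloping, so the choices are strategic complements.

strategic complements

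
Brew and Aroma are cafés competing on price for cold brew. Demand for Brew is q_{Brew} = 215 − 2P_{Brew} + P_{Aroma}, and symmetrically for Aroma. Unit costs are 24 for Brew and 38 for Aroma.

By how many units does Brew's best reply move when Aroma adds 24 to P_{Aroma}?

6

Brew's profit: π = (P_{Brew} − 24)(215 − 2P_{Brew} + P_{Aroma}).
∂π/∂P_{Brew} = 263 − 4P_{Brew} + P_{Aroma} = 0 ⇒ P_{Brew} = 65.75 + 0.25P_{Aroma}.
The reaction-function slope is 0.25, so a 24-unit rise in P_{Aroma} moves P_{Brew} by 0.25 × 24 = 6. Brew's best response rises — the actions are strategic complements.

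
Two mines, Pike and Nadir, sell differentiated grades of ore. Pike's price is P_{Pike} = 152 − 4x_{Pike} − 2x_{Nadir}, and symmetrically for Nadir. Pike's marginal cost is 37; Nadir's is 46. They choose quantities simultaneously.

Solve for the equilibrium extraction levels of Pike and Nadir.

Mine Pike's profit: π = x_{Pike}(152 − 4x_{Pike} − 2x_{Nadir}) − 37x_{Pike}.
∂π/∂x_{Pike} = 115 − 8x_{Pike} − 2x_{Nadir} = 0 ⇒ x_{Pike} = 14.375 − 0.25x_{Nadir}.
Similarly x_{Nadir} = 13.25 − 0.25x_{Pike}.
Substituting the second reaction function into the first: x_{Pike} = 14.375 − 0.25(13.25 − 0.25x_{Pike}), which gives 0.9375x_{Pike} = 11.0625 ⇒ x_{Pike} = 11.8.
Then x_{Nadir} = 13.25 − 0.25·11.8 = 10.3.

11.8, 10.3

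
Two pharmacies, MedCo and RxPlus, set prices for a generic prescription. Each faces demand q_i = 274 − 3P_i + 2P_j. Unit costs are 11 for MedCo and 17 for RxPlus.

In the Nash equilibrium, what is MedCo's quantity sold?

MedCo's profit: π = (P_{MedCo} − 11)(274 − 3P_{MedCo} + 2P_{RxPlus}).
∂π/∂P_{MedCo} = 307 − 6P_{MedCo} + 2P_{RxPlus} = 0 ⇒ P_{MedCo} = 307/6 + (1/3)P_{RxPlus}.
Similarly P_{RxPlus} = 325/6 + (1/3)P_{MedCo}.
Solving the two reaction functions simultaneously: (1 − (1/3)(1/3))P_{MedCo} = 307/6 + (1/3)·(325/6), so (8/9)P_{MedCo} = 623/9 and P_{MedCo} = 77.875.
Then P_{RxPlus} = 325/6 + (1/3)·77.875 = 80.125.
q_{MedCo} = 274 − 3·77.875 + 2·80.125 = 200.625.

200.625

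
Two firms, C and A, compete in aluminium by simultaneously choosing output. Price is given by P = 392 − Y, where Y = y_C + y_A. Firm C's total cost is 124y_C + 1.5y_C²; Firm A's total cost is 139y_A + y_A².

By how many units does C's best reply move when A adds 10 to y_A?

-2

Firm C's profit: π = y_C(392 − (y_C + y_A)) − 124y_C − 1.5y_C².
∂π/∂y_C = 268 − 5y_C − y_A = 0, so y_C = 53.6 − 0.2y_A.
The reaction-function slope is −0.2, so a 10-unit rise in y_A moves y_C by −0.2 × 10 = −2. C's best response falls — the actions are strategic substitutes.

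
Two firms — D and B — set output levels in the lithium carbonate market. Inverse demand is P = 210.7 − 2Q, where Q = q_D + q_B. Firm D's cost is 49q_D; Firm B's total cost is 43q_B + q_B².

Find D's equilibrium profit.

Firm D's profit: π = q_D(210.7 − 2(q_D + q_B)) − 49q_D.
∂π/∂q_D = 161.7 − 4q_D − 2q_B = 0, so q_D = 40.425 − 0.5q_B.
For B: ∂π/∂q_B = 167.7 − 6q_B − 2q_D = 0 ⇒ q_B = 27.95 − (1/3)q_D.
Solving the two reaction functions simultaneously: (1 − (−0.5)(−1/3))q_D = 40.425 − 0.5·27.95, so (5/6)q_D = 26.45 and q_D = 31.74.
Then q_B = 27.95 − (1/3)·31.74 = 17.37.
Price P = 210.7 − 2·49.11 = 112.48.
D's profit: (112.48 − 49)·31.74 = 2014.8552.

2014.8552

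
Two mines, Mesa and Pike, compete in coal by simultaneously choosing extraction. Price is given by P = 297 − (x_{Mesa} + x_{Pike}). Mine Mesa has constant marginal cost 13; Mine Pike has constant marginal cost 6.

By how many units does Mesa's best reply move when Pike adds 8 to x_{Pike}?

-4

Mine Mesa's profit: π = x_{Mesa}(297 − (x_{Mesa} + x_{Pike})) − 13x_{Mesa}.
∂π/∂x_{Mesa} = 284 − 2x_{Mesa} − x_{Pike} = 0, so x_{Mesa} = 142 − 0.5x_{Pike}.
The reaction-function slope is −0.5, so an 8-unit rise in x_{Pike} moves x_{Mesa} by −0.5 × 8 = −4. Mesa's best response falls — the actions are strategic substitutes.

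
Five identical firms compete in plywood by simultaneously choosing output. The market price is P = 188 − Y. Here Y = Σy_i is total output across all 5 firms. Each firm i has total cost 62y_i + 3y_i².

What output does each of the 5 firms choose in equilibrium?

A representative firm's profit is π_i = y_i(188 − Y) − 62y_i − 3y_i², with Y = y_i + Σ_{j≠i} y_j.
First-order condition: 126 − 8y_i − Σ_{j≠i} y_j = 0.
In a symmetric equilibrium every firm chooses the same y, so Σ_{j≠i} y_j = 4y. The condition becomes 126 − 12y = 0, giving y = 126/12 = 10.5.

10.5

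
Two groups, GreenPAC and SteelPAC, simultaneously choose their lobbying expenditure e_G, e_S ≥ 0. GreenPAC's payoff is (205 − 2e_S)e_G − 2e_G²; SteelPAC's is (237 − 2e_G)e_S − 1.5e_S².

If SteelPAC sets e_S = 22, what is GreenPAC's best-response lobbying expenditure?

Expanding GreenPAC's payoff: 205e_G − 2e_Se_G − 2e_G².
∂π/∂e_G = 205 − 2e_S − 4e_G = 0, so e_G = 51.25 − 0.5e_S.
At e_S = 22: e_G = 51.25 − 0.5·22 = 40.25.

40.25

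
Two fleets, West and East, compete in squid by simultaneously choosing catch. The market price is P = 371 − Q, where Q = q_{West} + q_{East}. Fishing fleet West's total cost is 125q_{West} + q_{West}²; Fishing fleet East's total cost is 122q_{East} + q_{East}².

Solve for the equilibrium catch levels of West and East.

Fishing fleet West's profit: π = q_{West}(371 − (q_{West} + q_{East})) − 125q_{West} − q_{West}².
∂π/∂q_{West} = 246 − 4q_{West} − q_{East} = 0, so q_{West} = 61.5 − 0.25q_{East}.
By the same steps for East: q_{East} = 62.25 − 0.25q_{West}.
Plugging q_{East} into West's best response: q_{West} = 61.5 − 0.25(62.25 − 0.25q_{West}) ⇒ 0.9375q_{West} = 45.9375, so q_{West} = 49.
Then q_{East} = 62.25 − 0.25·49 = 50.

49, 50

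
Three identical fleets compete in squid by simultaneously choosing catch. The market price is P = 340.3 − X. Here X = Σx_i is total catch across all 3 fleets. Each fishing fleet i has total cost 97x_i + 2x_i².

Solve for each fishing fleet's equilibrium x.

30.4125

A representative fishing fleet's profit is π_i = x_i(340.3 − X) − 97x_i − 2x_i², with X = x_i + Σ_{j≠i} x_j.
First-order condition: 243.3 − 6x_i − Σ_{j≠i} x_j = 0.
With identical fishing fleets, set every x_j = x: then 243.3 − 6x − 2x = 0, i.e. x = 243.3/8 = 30.4125.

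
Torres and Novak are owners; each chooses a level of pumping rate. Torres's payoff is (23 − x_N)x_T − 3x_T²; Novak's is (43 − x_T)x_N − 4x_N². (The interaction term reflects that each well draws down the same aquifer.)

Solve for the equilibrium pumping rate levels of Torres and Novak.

Expanding Torres's payoff: 23x_T − x_Nx_T − 3x_T².
∂π/∂x_T = 23 − x_N − 6x_T = 0, so x_T = 23/6 − (1/6)x_N.
Likewise for Novak: x_N = 5.375 − 0.125x_T.
Plugging x_N into Torres's best response: x_T = 23/6 − (1/6)(5.375 − 0.125x_T) ⇒ (47/48)x_T = 2.9375, so x_T = 3.
Then x_N = 5.375 − 0.125·3 = 5.

3, 5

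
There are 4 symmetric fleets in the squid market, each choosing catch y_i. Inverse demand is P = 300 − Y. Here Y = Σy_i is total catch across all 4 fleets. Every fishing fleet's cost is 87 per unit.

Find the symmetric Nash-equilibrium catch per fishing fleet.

42.6

A representative fishing fleet's profit is π_i = y_i(300 − Y) − 87y_i, with Y = y_i + Σ_{j≠i} y_j.
First-order condition: 213 − 2y_i − Σ_{j≠i} y_j = 0.
With identical fishing fleets, set every y_j = y: then 213 − 2y − 3y = 0, i.e. y = 213/5 = 42.6.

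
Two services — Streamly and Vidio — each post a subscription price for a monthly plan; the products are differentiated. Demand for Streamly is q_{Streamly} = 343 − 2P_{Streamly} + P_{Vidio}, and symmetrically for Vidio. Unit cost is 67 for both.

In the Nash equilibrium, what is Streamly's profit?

16928

Streamly's profit: π = (P_{Streamly} − 67)(343 − 2P_{Streamly} + P_{Vidio}).
∂π/∂P_{Streamly} = 477 − 4P_{Streamly} + P_{Vidio} = 0 ⇒ P_{Streamly} = 119.25 + 0.25P_{Vidio}.
Setting P_{Streamly} = P_{Vidio} in the reaction function: P_{Streamly} = 119.25 + 0.25P_{Streamly}, so P_{Streamly} = 119.25 / 0.75 = 159.
q_{Streamly} = 343 − 2·159 + 159 = 184.
Profit = (159 − 67)·184 = 16928.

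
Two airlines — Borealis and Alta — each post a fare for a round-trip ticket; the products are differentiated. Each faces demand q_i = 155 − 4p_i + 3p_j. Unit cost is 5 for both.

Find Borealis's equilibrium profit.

3600

Borealis's profit: π = (p_{Borealis} − 5)(155 − 4p_{Borealis} + 3p_{Alta}).
∂π/∂p_{Borealis} = 175 − 8p_{Borealis} + 3p_{Alta} = 0 ⇒ p_{Borealis} = 21.875 + 0.375p_{Alta}.
The game is symmetric, so in equilibrium p_{Alta} = p_{Borealis}: the reaction function gives 0.625p_{Borealis} = 21.875, hence p_{Borealis} = 35.
q_{Borealis} = 155 − 4·35 + 3·35 = 120.
Profit = (35 − 5)·120 = 3600.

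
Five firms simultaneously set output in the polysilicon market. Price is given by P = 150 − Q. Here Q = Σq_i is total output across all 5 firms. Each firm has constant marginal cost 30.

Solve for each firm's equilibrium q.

A representative firm's profit is π_i = q_i(150 − Q) − 30q_i, with Q = q_i + Σ_{j≠i} q_j.
First-order condition: 120 − 2q_i − Σ_{j≠i} q_j = 0.
In a symmetric equilibrium every firm chooses the same q, so Σ_{j≠i} q_j = 4q. The condition becomes 120 − 6q = 0, giving q = 120/6 = 20.

20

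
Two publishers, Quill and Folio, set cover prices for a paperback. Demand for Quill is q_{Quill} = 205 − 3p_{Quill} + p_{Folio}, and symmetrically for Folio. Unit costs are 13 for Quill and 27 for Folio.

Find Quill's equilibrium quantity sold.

111

Quill's profit: π = (p_{Quill} − 13)(205 − 3p_{Quill} + p_{Folio}).
∂π/∂p_{Quill} = 244 − 6p_{Quill} + p_{Folio} = 0 ⇒ p_{Quill} = 122/3 + (1/6)p_{Folio}.
Similarly p_{Folio} = 143/3 + (1/6)p_{Quill}.
Plugging p_{Folio} into Quill's best response: p_{Quill} = 122/3 + (1/6)(143/3 + (1/6)p_{Quill}) ⇒ (35/36)p_{Quill} = 875/18, so p_{Quill} = 50.
Then p_{Folio} = 143/3 + (1/6)·50 = 56.
q_{Quill} = 205 − 3·50 + 56 = 111.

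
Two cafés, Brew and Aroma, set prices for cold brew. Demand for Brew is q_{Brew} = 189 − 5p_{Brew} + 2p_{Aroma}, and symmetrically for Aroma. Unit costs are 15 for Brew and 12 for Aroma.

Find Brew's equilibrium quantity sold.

88.4375

Brew's profit: π = (p_{Brew} − 15)(189 − 5p_{Brew} + 2p_{Aroma}).
∂π/∂p_{Brew} = 264 − 10p_{Brew} + 2p_{Aroma} = 0 ⇒ p_{Brew} = 26.4 + 0.2p_{Aroma}.
Similarly p_{Aroma} = 24.9 + 0.2p_{Brew}.
Solving the two reaction functions simultaneously: (1 − (0.2)(0.2))p_{Brew} = 26.4 + 0.2·24.9, so 0.96p_{Brew} = 31.38 and p_{Brew} = 32.6875.
Then p_{Aroma} = 24.9 + 0.2·32.6875 = 31.4375.
q_{Brew} = 189 − 5·32.6875 + 2·31.4375 = 88.4375.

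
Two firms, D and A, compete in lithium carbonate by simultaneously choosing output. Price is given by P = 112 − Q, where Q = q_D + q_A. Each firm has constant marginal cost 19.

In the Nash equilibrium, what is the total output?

62

Firm D's profit: π = q_D(112 − (q_D + q_A)) − 19q_D.
∂π/∂q_D = 93 − 2q_D − q_A = 0, so q_D = 46.5 − 0.5q_A.
By symmetry q_A = q_D; substituting into the reaction function, 1.5q_D = 46.5 and q_D = 31.
Total output: 31 + 31 = 62.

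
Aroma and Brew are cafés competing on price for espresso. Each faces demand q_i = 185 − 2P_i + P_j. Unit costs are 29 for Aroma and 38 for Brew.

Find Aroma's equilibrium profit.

5660.48

Aroma's profit: π = (P_{Aroma} − 29)(185 − 2P_{Aroma} + P_{Brew}).
∂π/∂P_{Aroma} = 243 − 4P_{Aroma} + P_{Brew} = 0 ⇒ P_{Aroma} = 60.75 + 0.25P_{Brew}.
Similarly P_{Brew} = 65.25 + 0.25P_{Aroma}.
Plugging P_{Brew} into Aroma's best response: P_{Aroma} = 60.75 + 0.25(65.25 + 0.25P_{Aroma}) ⇒ 0.9375P_{Aroma} = 77.0625, so P_{Aroma} = 82.2.
Then P_{Brew} = 65.25 + 0.25·82.2 = 85.8.
q_{Aroma} = 185 − 2·82.2 + 85.8 = 106.4.
Profit = (82.2 − 29)·106.4 = 5660.48.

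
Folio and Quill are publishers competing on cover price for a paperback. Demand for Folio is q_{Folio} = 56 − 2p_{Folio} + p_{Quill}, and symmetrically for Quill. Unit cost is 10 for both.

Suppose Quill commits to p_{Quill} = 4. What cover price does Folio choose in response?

20

Folio's profit: π = (p_{Folio} − 10)(56 − 2p_{Folio} + p_{Quill}).
∂π/∂p_{Folio} = 76 − 4p_{Folio} + p_{Quill} = 0 ⇒ p_{Folio} = 19 + 0.25p_{Quill}.
At p_{Quill} = 4: p_{Folio} = 19 + 0.25·4 = 20.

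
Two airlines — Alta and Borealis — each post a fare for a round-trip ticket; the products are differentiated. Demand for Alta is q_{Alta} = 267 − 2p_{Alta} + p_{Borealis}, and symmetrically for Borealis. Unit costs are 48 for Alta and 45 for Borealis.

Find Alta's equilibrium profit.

10541.52

Alta's profit: π = (p_{Alta} − 48)(267 − 2p_{Alta} + p_{Borealis}).
∂π/∂p_{Alta} = 363 − 4p_{Alta} + p_{Borealis} = 0 ⇒ p_{Alta} = 90.75 + 0.25p_{Borealis}.
Similarly p_{Borealis} = 89.25 + 0.25p_{Alta}.
Solving the two reaction functions simultaneously: (1 − (0.25)(0.25))p_{Alta} = 90.75 + 0.25·89.25, so 0.9375p_{Alta} = 113.0625 and p_{Alta} = 120.6.
Then p_{Borealis} = 89.25 + 0.25·120.6 = 119.4.
q_{Alta} = 267 − 2·120.6 + 119.4 = 145.2.
Profit = (120.6 − 48)·145.2 = 10541.52.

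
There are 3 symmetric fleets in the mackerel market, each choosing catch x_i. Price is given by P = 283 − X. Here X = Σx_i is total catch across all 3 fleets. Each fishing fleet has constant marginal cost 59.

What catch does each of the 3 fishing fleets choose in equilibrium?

56

A representative fishing fleet's profit is π_i = x_i(283 − X) − 59x_i, with X = x_i + Σ_{j≠i} x_j.
First-order condition: 224 − 2x_i − Σ_{j≠i} x_j = 0.
With identical fishing fleets, set every x_j = x: then 224 − 2x − 2x = 0, i.e. x = 224/4 = 56.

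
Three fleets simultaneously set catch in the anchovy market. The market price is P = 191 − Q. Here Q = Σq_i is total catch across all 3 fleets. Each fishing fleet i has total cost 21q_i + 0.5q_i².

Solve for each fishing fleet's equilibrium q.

A representative fishing fleet's profit is π_i = q_i(191 − Q) − 21q_i − 0.5q_i², with Q = q_i + Σ_{j≠i} q_j.
First-order condition: 170 − 3q_i − Σ_{j≠i} q_j = 0.
Imposing symmetry (q_j = q for all j) turns Σ_{j≠i} q_j into 2q, so 170 = 5q and q = 34.

34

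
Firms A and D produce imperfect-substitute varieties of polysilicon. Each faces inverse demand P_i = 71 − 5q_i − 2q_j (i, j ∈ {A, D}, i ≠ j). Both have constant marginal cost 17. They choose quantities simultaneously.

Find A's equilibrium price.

39.5

Firm A's profit: π = q_A(71 − 5q_A − 2q_D) − 17q_A.
∂π/∂q_A = 54 − 10q_A − 2q_D = 0 ⇒ q_A = 5.4 − 0.2q_D.
Setting q_A = q_D in the reaction function: q_A = 5.4 − 0.2q_A, so q_A = 5.4 / 1.2 = 4.5.
P_A = 71 − 5·4.5 − 2·4.5 = 39.5.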